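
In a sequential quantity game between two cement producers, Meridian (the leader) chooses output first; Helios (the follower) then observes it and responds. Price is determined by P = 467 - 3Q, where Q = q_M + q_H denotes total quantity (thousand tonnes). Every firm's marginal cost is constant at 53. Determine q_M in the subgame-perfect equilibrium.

69

The follower Helios best-responds to any q_M: π_H = (467 - 3Q)q_H - 53q_H.
Setting the follower's marginal profit to zero, 414 - 3q_M - 6q_H = 0, i.e. q_H = (414 - 3q_M)/6.
The leader anticipates this reaction. Substituting into P = 467 - 3Q gives P = 260 - (3/2)q_M, so π_M = (260 - (3/2)q_M)q_M - 53q_M.
Leader FOC: 207 - 3q_M = 0, so q_M = 69.
Then q_H = (414 - 3·69)/6 = 69/2.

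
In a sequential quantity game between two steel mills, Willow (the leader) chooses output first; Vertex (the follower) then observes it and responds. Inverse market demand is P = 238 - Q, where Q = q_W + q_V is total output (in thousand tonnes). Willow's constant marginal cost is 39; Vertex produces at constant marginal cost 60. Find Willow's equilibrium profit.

The follower Vertex best-responds to any q_W: π_V = (238 - Q)q_V - 60q_V.
∂π_V/∂q_V = 178 - q_W - 2q_V = 0 gives the reaction function q_V = (178 - q_W)/2.
The leader anticipates this reaction. Substituting into P = 238 - Q gives P = 149 - (1/2)q_W, so π_W = (149 - (1/2)q_W)q_W - 39q_W.
Maximising: ∂π_W/∂q_W = 110 - q_W = 0, giving q_W = 110.
Then q_V = (178 - 110)/2 = 34.
Price P = 238 - 144 = 94.
Willow's profit: (94 - 39)·110 = 6050.

6050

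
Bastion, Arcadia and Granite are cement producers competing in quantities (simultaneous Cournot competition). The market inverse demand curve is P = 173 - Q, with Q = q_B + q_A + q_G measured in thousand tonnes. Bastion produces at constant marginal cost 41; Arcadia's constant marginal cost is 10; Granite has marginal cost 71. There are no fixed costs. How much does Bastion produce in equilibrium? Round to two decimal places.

Bastion's profit: π_B = (173 - Q)q_B - (41q_B). Setting ∂π_B/∂q_B = 0: 132 - 2q_B - (q_A + q_G) = 0.
Arcadia's first-order condition: 163 - 2q_A - (q_B + q_G) = 0.
Granite's profit: π_G = (173 - Q)q_G - (71q_G). Setting ∂π_G/∂q_G = 0: 102 - 2q_G - (q_B + q_A) = 0.
Summing all 3 equations gives 397 − 4Q = 0, hence Q = 397/4.
Back-substituting: q_B = (132 − 397/4) = 131/4, q_A = (163 − 397/4) = 255/4, q_G = (102 − 397/4) = 11/4.

32.75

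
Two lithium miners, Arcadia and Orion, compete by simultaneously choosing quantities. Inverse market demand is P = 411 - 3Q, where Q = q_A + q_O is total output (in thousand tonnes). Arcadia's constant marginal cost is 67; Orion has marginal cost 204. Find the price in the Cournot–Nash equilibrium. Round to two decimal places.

227.33

Arcadia's profit: π_A = (411 - 3Q)q_A - (67q_A). Setting ∂π_A/∂q_A = 0: 344 - 6q_A - 3(q_O) = 0.
Orion's profit: π_O = (411 - 3Q)q_O - (204q_O). Setting ∂π_O/∂q_O = 0: 207 - 6q_O - 3(q_A) = 0.
Rearranging gives the reaction functions q_A = (344 - 3q_O)/6 and q_O = (207 - 3q_A)/6.
Substituting one into the other gives q_A = 481/9 and q_O = 70/9.
Total output Q = 551/9, so price P = 411 - 3·(551/9) = 682/3.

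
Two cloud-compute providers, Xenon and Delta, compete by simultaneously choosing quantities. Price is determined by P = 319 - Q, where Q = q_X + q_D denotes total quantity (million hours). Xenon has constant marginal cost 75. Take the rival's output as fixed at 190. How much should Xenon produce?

27

With the rival's output fixed at 190, Xenon's profit is π_X = (319 - 190 - q_X)q_X - (75q_X) = (129 - q_X)q_X - (75q_X).
∂π_X/∂q_X = 54 - 2q_X = 0, so q_X = 27.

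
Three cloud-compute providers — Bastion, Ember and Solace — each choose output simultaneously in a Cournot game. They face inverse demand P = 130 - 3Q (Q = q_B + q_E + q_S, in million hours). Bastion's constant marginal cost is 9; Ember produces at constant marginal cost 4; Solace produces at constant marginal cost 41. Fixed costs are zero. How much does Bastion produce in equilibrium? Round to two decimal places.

12.33

Bastion's profit: π_B = (130 - 3Q)q_B - (9q_B). Setting ∂π_B/∂q_B = 0: 121 - 6q_B - 3(q_E + q_S) = 0.
Ember's profit: π_E = (130 - 3Q)q_E - (4q_E). Setting ∂π_E/∂q_E = 0: 126 - 6q_E - 3(q_B + q_S) = 0.
Solace's first-order condition: 89 - 6q_S - 3(q_B + q_E) = 0.
Adding the 3 conditions: 336 − 6Q − 6Q = 0, i.e. Q = 28.
Back-substituting: q_B = (121 − 84)/3 = 37/3, q_E = (126 − 84)/3 = 14, q_S = (89 − 84)/3 = 5/3.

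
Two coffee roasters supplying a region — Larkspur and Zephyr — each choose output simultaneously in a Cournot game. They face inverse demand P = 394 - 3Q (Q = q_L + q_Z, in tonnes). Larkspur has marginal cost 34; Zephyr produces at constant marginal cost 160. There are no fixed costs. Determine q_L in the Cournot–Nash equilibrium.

Larkspur's profit: π_L = (394 - 3Q)q_L - (34q_L). Setting ∂π_L/∂q_L = 0: 360 - 6q_L - 3(q_Z) = 0.
Zephyr's profit: π_Z = (394 - 3Q)q_Z - (160q_Z). Setting ∂π_Z/∂q_Z = 0: 234 - 6q_Z - 3(q_L) = 0.
So q_L = (360 - 3q_Z)/6 and q_Z = (234 - 3q_L)/6.
Substituting one into the other gives q_L = 54 and q_Z = 12.

54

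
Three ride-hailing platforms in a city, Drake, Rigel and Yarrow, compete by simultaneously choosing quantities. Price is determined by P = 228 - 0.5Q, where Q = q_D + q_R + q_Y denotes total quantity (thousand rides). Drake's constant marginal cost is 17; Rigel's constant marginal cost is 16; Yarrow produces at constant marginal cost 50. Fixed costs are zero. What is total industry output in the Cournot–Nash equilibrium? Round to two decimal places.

Drake's profit: π_D = (228 - 0.5Q)q_D - (17q_D). Setting ∂π_D/∂q_D = 0: 211 - q_D - (1/2)(q_R + q_Y) = 0.
Rigel's profit: π_R = (228 - 0.5Q)q_R - (16q_R). Setting ∂π_R/∂q_R = 0: 212 - q_R - (1/2)(q_D + q_Y) = 0.
Yarrow's first-order condition: 178 - q_Y - (1/2)(q_D + q_R) = 0.
Adding the 3 first-order conditions: 601 − 2Q = 0, so Q = 601/2.
Back-substituting: q_D = (211 − 601/4)/(1/2) = 243/2, q_R = (212 − 601/4)/(1/2) = 247/2, q_Y = (178 − 601/4)/(1/2) = 111/2.
Total output Q = 243/2 + 247/2 + 111/2 = 601/2.

300.50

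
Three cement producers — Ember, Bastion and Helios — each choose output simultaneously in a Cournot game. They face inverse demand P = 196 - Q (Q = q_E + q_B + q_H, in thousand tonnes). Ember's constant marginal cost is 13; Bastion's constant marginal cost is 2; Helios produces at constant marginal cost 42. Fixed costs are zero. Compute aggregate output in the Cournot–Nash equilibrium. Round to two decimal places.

132.75

Ember's profit: π_E = (196 - Q)q_E - (13q_E). Setting ∂π_E/∂q_E = 0: 183 - 2q_E - (q_B + q_H) = 0.
Bastion's profit: π_B = (196 - Q)q_B - (2q_B). Setting ∂π_B/∂q_B = 0: 194 - 2q_B - (q_E + q_H) = 0.
Helios's profit: π_H = (196 - Q)q_H - (42q_H). Setting ∂π_H/∂q_H = 0: 154 - 2q_H - (q_E + q_B) = 0.
Adding the 3 conditions: 531 − 2Q − 2Q = 0, i.e. Q = 531/4.
Back-substituting: q_E = (183 − 531/4) = 201/4, q_B = (194 − 531/4) = 245/4, q_H = (154 − 531/4) = 85/4.
Total output Q = 201/4 + 245/4 + 85/4 = 531/4.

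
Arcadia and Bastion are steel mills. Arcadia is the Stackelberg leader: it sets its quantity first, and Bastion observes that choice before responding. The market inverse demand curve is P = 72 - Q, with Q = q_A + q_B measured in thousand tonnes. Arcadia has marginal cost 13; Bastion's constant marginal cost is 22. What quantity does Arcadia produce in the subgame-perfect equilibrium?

Solve by backward induction. Given q_A, the follower Bastion maximises π_B = (72 - q_A - q_B)q_B - 22q_B.
Follower FOC: 50 - q_A - 2q_B = 0, so q_B(q_A) = (50 - q_A)/2.
Arcadia substitutes q_B(q_A) into its own profit: π_A = q_A(72 - q_A - (50 - q_A)/2) - 13q_A = (47 - (1/2)q_A)q_A - 13q_A.
Leader FOC: 34 - q_A = 0, so q_A = 34.
Then q_B = (50 - 34)/2 = 8.

34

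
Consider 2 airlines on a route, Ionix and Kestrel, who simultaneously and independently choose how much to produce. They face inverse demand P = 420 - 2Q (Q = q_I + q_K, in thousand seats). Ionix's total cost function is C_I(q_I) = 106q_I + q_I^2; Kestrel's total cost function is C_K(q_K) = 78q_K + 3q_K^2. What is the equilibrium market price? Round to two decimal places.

Ionix's profit: π_I = (420 - 2Q)q_I - (106q_I + q_I²). Setting ∂π_I/∂q_I = 0: 314 - 6q_I - 2(q_K) = 0.
Kestrel's profit: π_K = (420 - 2Q)q_K - (78q_K + 3q_K²). Setting ∂π_K/∂q_K = 0: 342 - 10q_K - 2(q_I) = 0.
Best responses: q_I = (314 - 2q_K)/6, q_K = (342 - 2q_I)/10.
Solving the pair: q_I = 307/7, q_K = 178/7.
Total output Q = 485/7, so price P = 420 - 2·(485/7) = 1970/7.

281.43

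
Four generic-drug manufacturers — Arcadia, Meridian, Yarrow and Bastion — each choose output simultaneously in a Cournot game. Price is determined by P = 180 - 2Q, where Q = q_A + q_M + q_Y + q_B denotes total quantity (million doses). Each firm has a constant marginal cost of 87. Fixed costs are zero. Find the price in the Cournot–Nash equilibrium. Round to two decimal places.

105.60

Each firm earns π_i = (180 - 2Q)q_i - 87q_i.
First-order condition (treating rivals' output as given): 93 - 4q_i - 2·Σ_{j≠i} q_j = 0.
By symmetry each firm produces the same amount; substituting Σ_{j≠i} q_j = 3q_i yields q_i = 93/10.
Total output Q = 186/5, so price P = 180 - 2·(186/5) = 528/5.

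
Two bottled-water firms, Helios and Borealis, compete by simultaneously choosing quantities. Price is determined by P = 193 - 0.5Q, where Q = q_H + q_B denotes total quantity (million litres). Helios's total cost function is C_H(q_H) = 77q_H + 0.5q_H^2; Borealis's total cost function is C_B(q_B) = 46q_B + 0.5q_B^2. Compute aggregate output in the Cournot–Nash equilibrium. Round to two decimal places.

105.20

Helios's profit: π_H = (193 - 0.5Q)q_H - (77q_H + (1/2)q_H²). Setting ∂π_H/∂q_H = 0: 116 - 2q_H - (1/2)(q_B) = 0.
Borealis's profit: π_B = (193 - 0.5Q)q_B - (46q_B + (1/2)q_B²). Setting ∂π_B/∂q_B = 0: 147 - 2q_B - (1/2)(q_H) = 0.
Rearranging gives the reaction functions q_H = (116 - (1/2)q_B)/2 and q_B = (147 - (1/2)q_H)/2.
Solving the pair: q_H = 634/15, q_B = 944/15.
Total output Q = 634/15 + 944/15 = 526/5.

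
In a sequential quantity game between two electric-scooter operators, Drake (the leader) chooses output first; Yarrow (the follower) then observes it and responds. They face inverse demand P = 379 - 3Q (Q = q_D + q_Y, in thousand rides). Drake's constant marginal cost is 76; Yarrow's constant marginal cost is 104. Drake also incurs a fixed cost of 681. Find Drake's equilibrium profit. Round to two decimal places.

3884.04

Solve by backward induction. Given q_D, the follower Yarrow maximises π_Y = (379 - 3q_D - 3q_Y)q_Y - 104q_Y.
Setting the follower's marginal profit to zero, 275 - 3q_D - 6q_Y = 0, i.e. q_Y = (275 - 3q_D)/6.
Drake substitutes q_Y(q_D) into its own profit: π_D = q_D(379 - 3q_D - (275 - 3q_D)/2) - 76q_D = (483/2 - (3/2)q_D)q_D - 76q_D.
Maximising: ∂π_D/∂q_D = 331/2 - 3q_D = 0, giving q_D = 331/6.
Then q_Y = (275 - 3·(331/6))/6 = 73/4.
Price P = 379 - 3·(881/12) = 635/4.
Drake's profit: (635/4 - 76)·(331/6) - 681 = 3884.0417.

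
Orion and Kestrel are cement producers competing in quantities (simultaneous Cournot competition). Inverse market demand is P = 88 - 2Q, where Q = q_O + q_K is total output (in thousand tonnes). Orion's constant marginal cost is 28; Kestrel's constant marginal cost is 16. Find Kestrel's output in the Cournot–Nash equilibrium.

Orion's profit: π_O = (88 - 2Q)q_O - (28q_O). Setting ∂π_O/∂q_O = 0: 60 - 4q_O - 2(q_K) = 0.
Kestrel's first-order condition: 72 - 4q_K - 2(q_O) = 0.
Best responses: q_O = (60 - 2q_K)/4, q_K = (72 - 2q_O)/4.
Solving the pair: q_O = 8, q_K = 14.

14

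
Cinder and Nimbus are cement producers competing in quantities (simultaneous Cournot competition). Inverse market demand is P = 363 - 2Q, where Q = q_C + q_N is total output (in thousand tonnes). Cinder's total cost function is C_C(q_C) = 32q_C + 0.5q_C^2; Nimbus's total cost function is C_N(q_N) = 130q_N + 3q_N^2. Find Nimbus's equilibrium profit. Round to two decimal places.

Cinder's profit: π_C = (363 - 2Q)q_C - (32q_C + (1/2)q_C²). Setting ∂π_C/∂q_C = 0: 331 - 5q_C - 2(q_N) = 0.
Nimbus's profit: π_N = (363 - 2Q)q_N - (130q_N + 3q_N²). Setting ∂π_N/∂q_N = 0: 233 - 10q_N - 2(q_C) = 0.
Best responses: q_C = (331 - 2q_N)/5, q_N = (233 - 2q_C)/10.
Solving the pair: q_C = 1422/23, q_N = 503/46.
Price P = 363 - 2·72.7609 = 217.4783.
Nimbus's profit: 217.4783·(503/46) - 130·(503/46) - 3(503/46)² = 597.8474.

597.85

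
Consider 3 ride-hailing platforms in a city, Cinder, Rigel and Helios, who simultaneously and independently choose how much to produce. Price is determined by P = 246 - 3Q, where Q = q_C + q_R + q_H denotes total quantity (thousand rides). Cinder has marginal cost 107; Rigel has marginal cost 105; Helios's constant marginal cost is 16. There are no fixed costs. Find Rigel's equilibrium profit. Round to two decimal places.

60.75

Cinder's profit: π_C = (246 - 3Q)q_C - (107q_C). Setting ∂π_C/∂q_C = 0: 139 - 6q_C - 3(q_R + q_H) = 0.
Rigel's first-order condition: 141 - 6q_R - 3(q_C + q_H) = 0.
Helios's profit: π_H = (246 - 3Q)q_H - (16q_H). Setting ∂π_H/∂q_H = 0: 230 - 6q_H - 3(q_C + q_R) = 0.
Adding the 3 conditions: 510 − 6Q − 6Q = 0, i.e. Q = 85/2.
Back-substituting: q_C = (139 − 255/2)/3 = 23/6, q_R = (141 − 255/2)/3 = 9/2, q_H = (230 − 255/2)/3 = 205/6.
Price P = 246 - 3·(85/2) = 237/2.
Rigel's profit: (237/2 - 105)·(9/2) = 243/4.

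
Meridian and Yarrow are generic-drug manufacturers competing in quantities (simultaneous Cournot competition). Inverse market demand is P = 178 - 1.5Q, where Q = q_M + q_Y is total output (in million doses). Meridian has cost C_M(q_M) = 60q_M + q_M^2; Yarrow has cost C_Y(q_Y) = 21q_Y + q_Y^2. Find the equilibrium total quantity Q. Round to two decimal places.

42.31

Meridian's profit: π_M = (178 - 1.5Q)q_M - (60q_M + q_M²). Setting ∂π_M/∂q_M = 0: 118 - 5q_M - (3/2)(q_Y) = 0.
Yarrow's first-order condition: 157 - 5q_Y - (3/2)(q_M) = 0.
Rearranging gives the reaction functions q_M = (118 - (3/2)q_Y)/5 and q_Y = (157 - (3/2)q_M)/5.
Substituting one into the other gives q_M = 1418/91 and q_Y = 26.7253.
Total output Q = 1418/91 + 26.7253 = 550/13.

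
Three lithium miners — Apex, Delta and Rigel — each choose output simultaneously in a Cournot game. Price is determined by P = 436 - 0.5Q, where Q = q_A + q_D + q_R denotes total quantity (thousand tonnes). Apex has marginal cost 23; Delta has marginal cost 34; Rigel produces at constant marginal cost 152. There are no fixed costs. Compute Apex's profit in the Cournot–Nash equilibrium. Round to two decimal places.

38226.13

Apex's profit: π_A = (436 - 0.5Q)q_A - (23q_A). Setting ∂π_A/∂q_A = 0: 413 - q_A - (1/2)(q_D + q_R) = 0.
Delta's first-order condition: 402 - q_D - (1/2)(q_A + q_R) = 0.
Rigel's profit: π_R = (436 - 0.5Q)q_R - (152q_R). Setting ∂π_R/∂q_R = 0: 284 - q_R - (1/2)(q_A + q_D) = 0.
Adding the 3 first-order conditions: 1099 − 2Q = 0, so Q = 1099/2.
Back-substituting: q_A = (413 − 1099/4)/(1/2) = 553/2, q_D = (402 − 1099/4)/(1/2) = 509/2, q_R = (284 − 1099/4)/(1/2) = 37/2.
Price P = 436 - (1/2)·(1099/2) = 645/4.
Apex's profit: (645/4 - 23)·(553/2) = 38226.1250.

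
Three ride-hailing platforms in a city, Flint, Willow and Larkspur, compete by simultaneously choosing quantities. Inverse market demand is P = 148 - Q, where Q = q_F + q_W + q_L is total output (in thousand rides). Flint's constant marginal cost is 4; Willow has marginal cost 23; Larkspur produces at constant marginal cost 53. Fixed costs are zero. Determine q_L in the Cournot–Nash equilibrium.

4

Flint's profit: π_F = (148 - Q)q_F - (4q_F). Setting ∂π_F/∂q_F = 0: 144 - 2q_F - (q_W + q_L) = 0.
Willow's first-order condition: 125 - 2q_W - (q_F + q_L) = 0.
Larkspur's first-order condition: 95 - 2q_L - (q_F + q_W) = 0.
Summing all 3 equations gives 364 − 4Q = 0, hence Q = 91.
Back-substituting: q_F = (144 − 91) = 53, q_W = (125 − 91) = 34, q_L = (95 − 91) = 4.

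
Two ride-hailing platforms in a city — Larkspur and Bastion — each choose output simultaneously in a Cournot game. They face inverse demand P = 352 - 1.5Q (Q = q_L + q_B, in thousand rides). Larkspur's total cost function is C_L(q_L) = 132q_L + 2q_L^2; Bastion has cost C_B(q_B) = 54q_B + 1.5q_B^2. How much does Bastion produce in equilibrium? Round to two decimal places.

Larkspur's profit: π_L = (352 - 1.5Q)q_L - (132q_L + 2q_L²). Setting ∂π_L/∂q_L = 0: 220 - 7q_L - (3/2)(q_B) = 0.
Bastion's first-order condition: 298 - 6q_B - (3/2)(q_L) = 0.
So q_L = (220 - (3/2)q_B)/7 and q_B = (298 - (3/2)q_L)/6.
Solving the pair: q_L = 1164/53, q_B = 44.1761.

44.18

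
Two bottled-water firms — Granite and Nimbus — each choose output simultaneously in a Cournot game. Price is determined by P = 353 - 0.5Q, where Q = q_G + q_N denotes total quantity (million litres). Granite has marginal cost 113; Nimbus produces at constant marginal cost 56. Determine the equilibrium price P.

174

Granite's profit: π_G = (353 - 0.5Q)q_G - (113q_G). Setting ∂π_G/∂q_G = 0: 240 - q_G - (1/2)(q_N) = 0.
Nimbus's profit: π_N = (353 - 0.5Q)q_N - (56q_N). Setting ∂π_N/∂q_N = 0: 297 - q_N - (1/2)(q_G) = 0.
So q_G = (240 - (1/2)q_N) and q_N = (297 - (1/2)q_G).
Substituting one into the other gives q_G = 122 and q_N = 236.
Total output Q = 358, so price P = 353 - (1/2)·358 = 174.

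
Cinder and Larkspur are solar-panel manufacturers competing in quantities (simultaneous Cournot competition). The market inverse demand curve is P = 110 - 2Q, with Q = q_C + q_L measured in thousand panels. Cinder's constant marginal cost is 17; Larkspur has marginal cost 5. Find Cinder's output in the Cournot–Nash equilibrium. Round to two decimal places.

13.50

Cinder's profit: π_C = (110 - 2Q)q_C - (17q_C). Setting ∂π_C/∂q_C = 0: 93 - 4q_C - 2(q_L) = 0.
Larkspur's first-order condition: 105 - 4q_L - 2(q_C) = 0.
Best responses: q_C = (93 - 2q_L)/4, q_L = (105 - 2q_C)/4.
Solving the pair: q_C = 27/2, q_L = 39/2.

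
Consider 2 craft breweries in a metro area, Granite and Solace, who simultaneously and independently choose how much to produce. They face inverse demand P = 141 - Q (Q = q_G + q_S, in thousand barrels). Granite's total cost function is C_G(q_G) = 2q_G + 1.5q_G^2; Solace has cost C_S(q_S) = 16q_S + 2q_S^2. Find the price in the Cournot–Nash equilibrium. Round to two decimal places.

Granite's profit: π_G = (141 - Q)q_G - (2q_G + (3/2)q_G²). Setting ∂π_G/∂q_G = 0: 139 - 5q_G - (q_S) = 0.
Solace's first-order condition: 125 - 6q_S - (q_G) = 0.
Best responses: q_G = (139 - q_S)/5, q_S = (125 - q_G)/6.
Solving the pair: q_G = 709/29, q_S = 486/29.
Total output Q = 1195/29, so price P = 141 - 1195/29 = 99.7931.

99.79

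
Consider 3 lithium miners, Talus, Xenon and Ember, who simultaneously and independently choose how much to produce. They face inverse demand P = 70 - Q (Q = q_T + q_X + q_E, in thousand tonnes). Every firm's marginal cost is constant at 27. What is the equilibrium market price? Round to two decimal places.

A representative firm's profit is π_i = q_i(70 - Q) - 27q_i.
Setting ∂π_i/∂q_i = 0 with rivals' quantities fixed: 43 - 2q_i - Σ_{j≠i} q_j = 0.
With identical firms every q_j equals q_i, so Σ_{j≠i} q_j = 2q_i and 43 = 4q_i, giving q_i = 43/4.
Total output Q = 129/4, so price P = 70 - 129/4 = 151/4.

37.75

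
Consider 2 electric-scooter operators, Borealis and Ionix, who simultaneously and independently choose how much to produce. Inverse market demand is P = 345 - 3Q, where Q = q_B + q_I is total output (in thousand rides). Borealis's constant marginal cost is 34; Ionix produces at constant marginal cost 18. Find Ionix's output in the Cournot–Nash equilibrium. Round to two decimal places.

Borealis's profit: π_B = (345 - 3Q)q_B - (34q_B). Setting ∂π_B/∂q_B = 0: 311 - 6q_B - 3(q_I) = 0.
Ionix's profit: π_I = (345 - 3Q)q_I - (18q_I). Setting ∂π_I/∂q_I = 0: 327 - 6q_I - 3(q_B) = 0.
Best responses: q_B = (311 - 3q_I)/6, q_I = (327 - 3q_B)/6.
Substituting one into the other gives q_B = 295/9 and q_I = 343/9.

38.11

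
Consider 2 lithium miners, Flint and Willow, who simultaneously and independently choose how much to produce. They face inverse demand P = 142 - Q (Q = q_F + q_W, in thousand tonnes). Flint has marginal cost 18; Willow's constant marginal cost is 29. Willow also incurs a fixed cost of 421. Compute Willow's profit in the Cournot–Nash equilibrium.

Flint's profit: π_F = (142 - Q)q_F - (18q_F). Setting ∂π_F/∂q_F = 0: 124 - 2q_F - (q_W) = 0.
Willow's first-order condition: 113 - 2q_W - (q_F) = 0.
Best responses: q_F = (124 - q_W)/2, q_W = (113 - q_F)/2.
Substituting one into the other gives q_F = 45 and q_W = 34.
Price P = 142 - 79 = 63.
Willow's profit: (63 - 29)·34 - 421 = 735.

735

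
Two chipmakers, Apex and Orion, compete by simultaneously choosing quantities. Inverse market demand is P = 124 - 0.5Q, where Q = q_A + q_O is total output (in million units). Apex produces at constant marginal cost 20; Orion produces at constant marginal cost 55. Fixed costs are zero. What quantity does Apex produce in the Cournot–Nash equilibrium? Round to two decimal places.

92.67

Apex's profit: π_A = (124 - 0.5Q)q_A - (20q_A). Setting ∂π_A/∂q_A = 0: 104 - q_A - (1/2)(q_O) = 0.
Orion's first-order condition: 69 - q_O - (1/2)(q_A) = 0.
So q_A = (104 - (1/2)q_O) and q_O = (69 - (1/2)q_A).
Solving the pair: q_A = 278/3, q_O = 68/3.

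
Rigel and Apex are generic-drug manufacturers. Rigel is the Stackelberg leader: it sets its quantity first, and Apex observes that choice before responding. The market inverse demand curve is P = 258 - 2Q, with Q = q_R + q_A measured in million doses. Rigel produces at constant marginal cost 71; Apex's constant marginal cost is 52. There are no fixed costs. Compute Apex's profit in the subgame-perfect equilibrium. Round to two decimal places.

1860.50

Solve by backward induction. Given q_R, the follower Apex maximises π_A = (258 - 2q_R - 2q_A)q_A - 52q_A.
Follower FOC: 206 - 2q_R - 4q_A = 0, so q_A(q_R) = (206 - 2q_R)/4.
The leader anticipates this reaction. Substituting into P = 258 - 2Q gives P = 155 - q_R, so π_R = (155 - q_R)q_R - 71q_R.
The leader's first-order condition 84 - 2q_R = 0 yields q_R = 42.
Then q_A = (206 - 2·42)/4 = 61/2.
Price P = 258 - 2·(145/2) = 113.
Apex's profit: (113 - 52)·(61/2) = 1860.5000.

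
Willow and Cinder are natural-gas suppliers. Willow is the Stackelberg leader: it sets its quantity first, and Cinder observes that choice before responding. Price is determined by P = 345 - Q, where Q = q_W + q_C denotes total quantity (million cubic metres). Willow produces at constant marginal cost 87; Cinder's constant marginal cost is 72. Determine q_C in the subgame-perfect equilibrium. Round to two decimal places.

Solve by backward induction. Given q_W, the follower Cinder maximises π_C = (345 - q_W - q_C)q_C - 72q_C.
∂π_C/∂q_C = 273 - q_W - 2q_C = 0 gives the reaction function q_C = (273 - q_W)/2.
The leader anticipates this reaction. Substituting into P = 345 - Q gives P = 417/2 - (1/2)q_W, so π_W = (417/2 - (1/2)q_W)q_W - 87q_W.
The leader's first-order condition 243/2 - q_W = 0 yields q_W = 243/2.
Then q_C = (273 - 243/2)/2 = 303/4.

75.75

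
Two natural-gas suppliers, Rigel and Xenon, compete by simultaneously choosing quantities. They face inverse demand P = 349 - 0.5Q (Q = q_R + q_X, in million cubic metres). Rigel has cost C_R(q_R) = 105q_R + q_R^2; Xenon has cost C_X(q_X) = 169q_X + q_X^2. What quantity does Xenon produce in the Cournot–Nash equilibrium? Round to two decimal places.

Rigel's profit: π_R = (349 - 0.5Q)q_R - (105q_R + q_R²). Setting ∂π_R/∂q_R = 0: 244 - 3q_R - (1/2)(q_X) = 0.
Xenon's first-order condition: 180 - 3q_X - (1/2)(q_R) = 0.
Rearranging gives the reaction functions q_R = (244 - (1/2)q_X)/3 and q_X = (180 - (1/2)q_R)/3.
Substituting one into the other gives q_R = 73.3714 and q_X = 1672/35.

47.77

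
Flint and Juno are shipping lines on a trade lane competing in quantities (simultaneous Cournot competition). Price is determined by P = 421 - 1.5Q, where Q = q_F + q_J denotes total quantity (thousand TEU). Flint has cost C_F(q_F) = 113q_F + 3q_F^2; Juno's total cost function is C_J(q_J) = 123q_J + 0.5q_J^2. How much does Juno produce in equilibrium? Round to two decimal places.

Flint's profit: π_F = (421 - 1.5Q)q_F - (113q_F + 3q_F²). Setting ∂π_F/∂q_F = 0: 308 - 9q_F - (3/2)(q_J) = 0.
Juno's profit: π_J = (421 - 1.5Q)q_J - (123q_J + (1/2)q_J²). Setting ∂π_J/∂q_J = 0: 298 - 4q_J - (3/2)(q_F) = 0.
Best responses: q_F = (308 - (3/2)q_J)/9, q_J = (298 - (3/2)q_F)/4.
Substituting one into the other gives q_F = 628/27 and q_J = 592/9.

65.78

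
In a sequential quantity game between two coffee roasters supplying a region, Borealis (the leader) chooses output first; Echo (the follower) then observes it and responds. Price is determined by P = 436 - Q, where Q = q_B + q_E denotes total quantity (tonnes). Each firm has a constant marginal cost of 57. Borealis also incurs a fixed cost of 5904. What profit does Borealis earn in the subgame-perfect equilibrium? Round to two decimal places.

12051.13

The follower Echo best-responds to any q_B: π_E = (436 - Q)q_E - 57q_E.
Setting the follower's marginal profit to zero, 379 - q_B - 2q_E = 0, i.e. q_E = (379 - q_B)/2.
The leader anticipates this reaction. Substituting into P = 436 - Q gives P = 493/2 - (1/2)q_B, so π_B = (493/2 - (1/2)q_B)q_B - 57q_B.
Leader FOC: 379/2 - q_B = 0, so q_B = 379/2.
Then q_E = (379 - 379/2)/2 = 379/4.
Price P = 436 - 1137/4 = 607/4.
Borealis's profit: (607/4 - 57)·(379/2) - 5904 = 12051.1250.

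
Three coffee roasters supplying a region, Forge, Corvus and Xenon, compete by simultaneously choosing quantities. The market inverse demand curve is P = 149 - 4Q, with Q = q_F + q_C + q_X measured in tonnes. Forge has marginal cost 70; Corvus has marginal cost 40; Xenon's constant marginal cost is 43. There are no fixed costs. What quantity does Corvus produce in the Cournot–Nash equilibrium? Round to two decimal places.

8.88

Forge's profit: π_F = (149 - 4Q)q_F - (70q_F). Setting ∂π_F/∂q_F = 0: 79 - 8q_F - 4(q_C + q_X) = 0.
Corvus's first-order condition: 109 - 8q_C - 4(q_F + q_X) = 0.
Xenon's first-order condition: 106 - 8q_X - 4(q_F + q_C) = 0.
Summing all 3 equations gives 294 − 16Q = 0, hence Q = 147/8.
Back-substituting: q_F = (79 − 147/2)/4 = 11/8, q_C = (109 − 147/2)/4 = 71/8, q_X = (106 − 147/2)/4 = 65/8.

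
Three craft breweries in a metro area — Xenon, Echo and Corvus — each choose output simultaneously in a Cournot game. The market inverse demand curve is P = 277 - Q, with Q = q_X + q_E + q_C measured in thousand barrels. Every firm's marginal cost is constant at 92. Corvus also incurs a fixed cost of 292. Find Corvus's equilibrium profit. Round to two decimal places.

Each firm earns π_i = (277 - Q)q_i - 92q_i.
Setting ∂π_i/∂q_i = 0 with rivals' quantities fixed: 185 - 2q_i - Σ_{j≠i} q_j = 0.
With identical firms every q_j equals q_i, so Σ_{j≠i} q_j = 2q_i and 185 = 4q_i, giving q_i = 185/4.
Price P = 277 - 555/4 = 553/4.
Corvus's profit: (553/4 - 92)·(185/4) - 292 = 1847.0625.

1847.06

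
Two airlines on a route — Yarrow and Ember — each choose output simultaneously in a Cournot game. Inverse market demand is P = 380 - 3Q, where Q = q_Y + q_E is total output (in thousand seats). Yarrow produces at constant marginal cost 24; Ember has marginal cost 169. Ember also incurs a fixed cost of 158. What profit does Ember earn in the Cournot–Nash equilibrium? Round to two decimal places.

Yarrow's profit: π_Y = (380 - 3Q)q_Y - (24q_Y). Setting ∂π_Y/∂q_Y = 0: 356 - 6q_Y - 3(q_E) = 0.
Ember's profit: π_E = (380 - 3Q)q_E - (169q_E). Setting ∂π_E/∂q_E = 0: 211 - 6q_E - 3(q_Y) = 0.
So q_Y = (356 - 3q_E)/6 and q_E = (211 - 3q_Y)/6.
Substituting one into the other gives q_Y = 167/3 and q_E = 22/3.
Price P = 380 - 3·63 = 191.
Ember's profit: (191 - 169)·(22/3) - 158 = 10/3.

3.33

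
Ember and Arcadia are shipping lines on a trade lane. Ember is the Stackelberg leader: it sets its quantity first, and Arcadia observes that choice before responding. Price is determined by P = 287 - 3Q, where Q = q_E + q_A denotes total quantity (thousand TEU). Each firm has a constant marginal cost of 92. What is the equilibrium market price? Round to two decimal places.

140.75

Solve by backward induction. Given q_E, the follower Arcadia maximises π_A = (287 - 3q_E - 3q_A)q_A - 92q_A.
∂π_A/∂q_A = 195 - 3q_E - 6q_A = 0 gives the reaction function q_A = (195 - 3q_E)/6.
Ember substitutes q_A(q_E) into its own profit: π_E = q_E(287 - 3q_E - (195 - 3q_E)/2) - 92q_E = (379/2 - (3/2)q_E)q_E - 92q_E.
Leader FOC: 195/2 - 3q_E = 0, so q_E = 65/2.
Then q_A = (195 - 3·(65/2))/6 = 65/4.
Total output Q = 195/4, so price P = 287 - 3·(195/4) = 563/4.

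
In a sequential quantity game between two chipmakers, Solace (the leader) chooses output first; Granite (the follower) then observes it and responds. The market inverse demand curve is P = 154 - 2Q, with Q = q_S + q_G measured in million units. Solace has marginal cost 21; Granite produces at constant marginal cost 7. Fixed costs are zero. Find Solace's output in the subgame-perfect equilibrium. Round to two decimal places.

29.75

The follower Granite best-responds to any q_S: π_G = (154 - 2Q)q_G - 7q_G.
∂π_G/∂q_G = 147 - 2q_S - 4q_G = 0 gives the reaction function q_G = (147 - 2q_S)/4.
Solace substitutes q_G(q_S) into its own profit: π_S = q_S(154 - 2q_S - (147 - 2q_S)/2) - 21q_S = (161/2 - q_S)q_S - 21q_S.
Maximising: ∂π_S/∂q_S = 119/2 - 2q_S = 0, giving q_S = 119/4.
Then q_G = (147 - 2·(119/4))/4 = 175/8.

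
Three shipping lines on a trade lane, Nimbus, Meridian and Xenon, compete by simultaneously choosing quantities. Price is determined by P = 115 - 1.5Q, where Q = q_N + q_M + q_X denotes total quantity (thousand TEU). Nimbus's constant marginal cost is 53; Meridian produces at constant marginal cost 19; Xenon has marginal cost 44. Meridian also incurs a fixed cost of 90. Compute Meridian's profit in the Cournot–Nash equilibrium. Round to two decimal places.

911.04

Nimbus's profit: π_N = (115 - 1.5Q)q_N - (53q_N). Setting ∂π_N/∂q_N = 0: 62 - 3q_N - (3/2)(q_M + q_X) = 0.
Meridian's first-order condition: 96 - 3q_M - (3/2)(q_N + q_X) = 0.
Xenon's profit: π_X = (115 - 1.5Q)q_X - (44q_X). Setting ∂π_X/∂q_X = 0: 71 - 3q_X - (3/2)(q_N + q_M) = 0.
Summing all 3 equations gives 229 − 6Q = 0, hence Q = 229/6.
Back-substituting: q_N = (62 − 229/4)/(3/2) = 19/6, q_M = (96 − 229/4)/(3/2) = 155/6, q_X = (71 − 229/4)/(3/2) = 55/6.
Price P = 115 - (3/2)·(229/6) = 231/4.
Meridian's profit: (231/4 - 19)·(155/6) - 90 = 911.0417.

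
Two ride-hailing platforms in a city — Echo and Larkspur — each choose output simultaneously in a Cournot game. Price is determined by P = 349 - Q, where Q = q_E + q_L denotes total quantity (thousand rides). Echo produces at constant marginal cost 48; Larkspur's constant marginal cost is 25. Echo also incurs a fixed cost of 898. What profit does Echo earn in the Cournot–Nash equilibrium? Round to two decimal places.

7689.11

Echo's profit: π_E = (349 - Q)q_E - (48q_E). Setting ∂π_E/∂q_E = 0: 301 - 2q_E - (q_L) = 0.
Larkspur's profit: π_L = (349 - Q)q_L - (25q_L). Setting ∂π_L/∂q_L = 0: 324 - 2q_L - (q_E) = 0.
So q_E = (301 - q_L)/2 and q_L = (324 - q_E)/2.
Solving the pair: q_E = 278/3, q_L = 347/3.
Price P = 349 - 625/3 = 422/3.
Echo's profit: (422/3 - 48)·(278/3) - 898 = 7689.1111.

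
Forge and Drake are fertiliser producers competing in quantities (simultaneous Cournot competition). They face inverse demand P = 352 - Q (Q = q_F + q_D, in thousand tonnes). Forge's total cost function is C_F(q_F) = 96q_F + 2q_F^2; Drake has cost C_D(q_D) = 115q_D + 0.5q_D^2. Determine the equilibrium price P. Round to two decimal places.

252.18

Forge's profit: π_F = (352 - Q)q_F - (96q_F + 2q_F²). Setting ∂π_F/∂q_F = 0: 256 - 6q_F - (q_D) = 0.
Drake's first-order condition: 237 - 3q_D - (q_F) = 0.
Best responses: q_F = (256 - q_D)/6, q_D = (237 - q_F)/3.
Substituting one into the other gives q_F = 531/17 and q_D = 1166/17.
Total output Q = 1697/17, so price P = 352 - 1697/17 = 252.1765.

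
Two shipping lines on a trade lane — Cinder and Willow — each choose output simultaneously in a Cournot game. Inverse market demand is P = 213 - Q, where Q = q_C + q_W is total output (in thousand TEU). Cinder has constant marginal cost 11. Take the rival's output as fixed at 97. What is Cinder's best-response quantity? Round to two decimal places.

52.50

With the rival's output fixed at 97, Cinder's profit is π_C = (213 - 97 - q_C)q_C - (11q_C) = (116 - q_C)q_C - (11q_C).
∂π_C/∂q_C = 105 - 2q_C = 0, so q_C = 105/2.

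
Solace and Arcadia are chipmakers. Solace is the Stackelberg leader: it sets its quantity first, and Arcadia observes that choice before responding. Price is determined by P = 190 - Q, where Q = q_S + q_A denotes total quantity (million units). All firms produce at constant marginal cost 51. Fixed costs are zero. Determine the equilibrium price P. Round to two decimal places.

The follower Arcadia best-responds to any q_S: π_A = (190 - Q)q_A - 51q_A.
∂π_A/∂q_A = 139 - q_S - 2q_A = 0 gives the reaction function q_A = (139 - q_S)/2.
The leader anticipates this reaction. Substituting into P = 190 - Q gives P = 241/2 - (1/2)q_S, so π_S = (241/2 - (1/2)q_S)q_S - 51q_S.
The leader's first-order condition 139/2 - q_S = 0 yields q_S = 139/2.
Then q_A = (139 - 139/2)/2 = 139/4.
Total output Q = 417/4, so price P = 190 - 417/4 = 343/4.

85.75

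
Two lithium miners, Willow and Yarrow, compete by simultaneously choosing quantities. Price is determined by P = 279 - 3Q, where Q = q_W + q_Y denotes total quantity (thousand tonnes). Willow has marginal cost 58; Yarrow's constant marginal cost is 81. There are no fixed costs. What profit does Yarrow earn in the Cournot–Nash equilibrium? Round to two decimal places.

Willow's profit: π_W = (279 - 3Q)q_W - (58q_W). Setting ∂π_W/∂q_W = 0: 221 - 6q_W - 3(q_Y) = 0.
Yarrow's profit: π_Y = (279 - 3Q)q_Y - (81q_Y). Setting ∂π_Y/∂q_Y = 0: 198 - 6q_Y - 3(q_W) = 0.
Best responses: q_W = (221 - 3q_Y)/6, q_Y = (198 - 3q_W)/6.
Solving the pair: q_W = 244/9, q_Y = 175/9.
Price P = 279 - 3·(419/9) = 418/3.
Yarrow's profit: (418/3 - 81)·(175/9) = 1134.2593.

1134.26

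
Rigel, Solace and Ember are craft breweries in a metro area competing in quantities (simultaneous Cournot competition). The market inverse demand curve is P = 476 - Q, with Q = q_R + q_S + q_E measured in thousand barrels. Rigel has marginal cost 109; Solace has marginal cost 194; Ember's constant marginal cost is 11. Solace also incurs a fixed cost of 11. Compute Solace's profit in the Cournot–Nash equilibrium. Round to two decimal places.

Rigel's profit: π_R = (476 - Q)q_R - (109q_R). Setting ∂π_R/∂q_R = 0: 367 - 2q_R - (q_S + q_E) = 0.
Solace's profit: π_S = (476 - Q)q_S - (194q_S). Setting ∂π_S/∂q_S = 0: 282 - 2q_S - (q_R + q_E) = 0.
Ember's profit: π_E = (476 - Q)q_E - (11q_E). Setting ∂π_E/∂q_E = 0: 465 - 2q_E - (q_R + q_S) = 0.
Adding the 3 first-order conditions: 1114 − 4Q = 0, so Q = 557/2.
Back-substituting: q_R = (367 − 557/2) = 177/2, q_S = (282 − 557/2) = 7/2, q_E = (465 − 557/2) = 373/2.
Price P = 476 - 557/2 = 395/2.
Solace's profit: (395/2 - 194)·(7/2) - 11 = 5/4.

1.25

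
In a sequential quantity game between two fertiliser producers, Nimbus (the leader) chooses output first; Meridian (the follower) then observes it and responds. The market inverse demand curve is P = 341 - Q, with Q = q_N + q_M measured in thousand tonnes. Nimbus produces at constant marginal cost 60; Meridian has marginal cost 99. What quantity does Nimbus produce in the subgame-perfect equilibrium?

Solve by backward induction. Given q_N, the follower Meridian maximises π_M = (341 - q_N - q_M)q_M - 99q_M.
Setting the follower's marginal profit to zero, 242 - q_N - 2q_M = 0, i.e. q_M = (242 - q_N)/2.
Nimbus substitutes q_M(q_N) into its own profit: π_N = q_N(341 - q_N - (242 - q_N)/2) - 60q_N = (220 - (1/2)q_N)q_N - 60q_N.
Leader FOC: 160 - q_N = 0, so q_N = 160.
Then q_M = (242 - 160)/2 = 41.

160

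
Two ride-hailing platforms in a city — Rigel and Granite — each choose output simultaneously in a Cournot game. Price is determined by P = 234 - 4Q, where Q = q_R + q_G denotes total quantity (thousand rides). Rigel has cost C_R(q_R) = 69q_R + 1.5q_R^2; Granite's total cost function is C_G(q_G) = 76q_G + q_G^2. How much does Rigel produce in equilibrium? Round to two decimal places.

10.83

Rigel's profit: π_R = (234 - 4Q)q_R - (69q_R + (3/2)q_R²). Setting ∂π_R/∂q_R = 0: 165 - 11q_R - 4(q_G) = 0.
Granite's first-order condition: 158 - 10q_G - 4(q_R) = 0.
Rearranging gives the reaction functions q_R = (165 - 4q_G)/11 and q_G = (158 - 4q_R)/10.
Solving the pair: q_R = 509/47, q_G = 539/47.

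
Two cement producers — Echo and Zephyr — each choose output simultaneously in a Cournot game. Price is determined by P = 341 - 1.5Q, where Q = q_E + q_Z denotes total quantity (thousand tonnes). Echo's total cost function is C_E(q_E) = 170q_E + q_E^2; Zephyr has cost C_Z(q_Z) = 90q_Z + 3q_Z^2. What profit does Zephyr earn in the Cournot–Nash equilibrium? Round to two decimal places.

Echo's profit: π_E = (341 - 1.5Q)q_E - (170q_E + q_E²). Setting ∂π_E/∂q_E = 0: 171 - 5q_E - (3/2)(q_Z) = 0.
Zephyr's first-order condition: 251 - 9q_Z - (3/2)(q_E) = 0.
Rearranging gives the reaction functions q_E = (171 - (3/2)q_Z)/5 and q_Z = (251 - (3/2)q_E)/9.
Substituting one into the other gives q_E = 1550/57 and q_Z = 23.3567.
Price P = 341 - (3/2)·50.5497 = 265.1754.
Zephyr's profit: 265.1754·23.3567 - 90·23.3567 - 3·23.3567² = 2454.9147.

2454.91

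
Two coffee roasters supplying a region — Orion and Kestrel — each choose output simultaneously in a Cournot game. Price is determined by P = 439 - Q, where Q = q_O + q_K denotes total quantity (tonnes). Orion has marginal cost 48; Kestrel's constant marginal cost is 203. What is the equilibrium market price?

Orion's profit: π_O = (439 - Q)q_O - (48q_O). Setting ∂π_O/∂q_O = 0: 391 - 2q_O - (q_K) = 0.
Kestrel's profit: π_K = (439 - Q)q_K - (203q_K). Setting ∂π_K/∂q_K = 0: 236 - 2q_K - (q_O) = 0.
Best responses: q_O = (391 - q_K)/2, q_K = (236 - q_O)/2.
Substituting one into the other gives q_O = 182 and q_K = 27.
Total output Q = 209, so price P = 439 - 209 = 230.

230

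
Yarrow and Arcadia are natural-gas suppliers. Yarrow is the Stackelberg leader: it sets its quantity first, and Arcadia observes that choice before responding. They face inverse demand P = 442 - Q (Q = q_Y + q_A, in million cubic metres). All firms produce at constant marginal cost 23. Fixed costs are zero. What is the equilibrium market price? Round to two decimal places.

The follower Arcadia best-responds to any q_Y: π_A = (442 - Q)q_A - 23q_A.
Follower FOC: 419 - q_Y - 2q_A = 0, so q_A(q_Y) = (419 - q_Y)/2.
The leader anticipates this reaction. Substituting into P = 442 - Q gives P = 465/2 - (1/2)q_Y, so π_Y = (465/2 - (1/2)q_Y)q_Y - 23q_Y.
The leader's first-order condition 419/2 - q_Y = 0 yields q_Y = 419/2.
Then q_A = (419 - 419/2)/2 = 419/4.
Total output Q = 1257/4, so price P = 442 - 1257/4 = 511/4.

127.75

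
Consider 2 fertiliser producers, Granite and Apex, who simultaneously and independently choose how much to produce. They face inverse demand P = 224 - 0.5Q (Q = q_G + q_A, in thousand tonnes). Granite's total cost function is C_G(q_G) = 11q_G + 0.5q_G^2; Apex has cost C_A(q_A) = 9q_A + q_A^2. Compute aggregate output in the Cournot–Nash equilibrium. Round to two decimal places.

Granite's profit: π_G = (224 - 0.5Q)q_G - (11q_G + (1/2)q_G²). Setting ∂π_G/∂q_G = 0: 213 - 2q_G - (1/2)(q_A) = 0.
Apex's profit: π_A = (224 - 0.5Q)q_A - (9q_A + q_A²). Setting ∂π_A/∂q_A = 0: 215 - 3q_A - (1/2)(q_G) = 0.
Best responses: q_G = (213 - (1/2)q_A)/2, q_A = (215 - (1/2)q_G)/3.
Substituting one into the other gives q_G = 92.4348 and q_A = 1294/23.
Total output Q = 92.4348 + 1294/23 = 148.6957.

148.70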